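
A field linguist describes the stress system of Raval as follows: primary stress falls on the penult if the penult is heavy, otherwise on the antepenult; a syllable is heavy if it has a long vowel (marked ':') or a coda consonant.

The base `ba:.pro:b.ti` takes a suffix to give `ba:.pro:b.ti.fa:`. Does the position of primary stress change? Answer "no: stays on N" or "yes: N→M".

Base `ba:.pro:b.ti` (3 syllables):
  Weights: 1 ba: H, 2 pro:b H, 3 ti L.
  The penult (syllable 2, pro:b) is heavy, so it takes stress.
  → primary stress on syllable 2.
Suffixed `ba:.pro:b.ti.fa:` (4 syllables):
  Weights: 2 pro:b H, 3 ti L, 4 fa: H.
  The penult (syllable 3, ti) is light, so stress falls on the antepenult (syllable 2, pro:b).
  → primary stress on syllable 2.

no: stays on 2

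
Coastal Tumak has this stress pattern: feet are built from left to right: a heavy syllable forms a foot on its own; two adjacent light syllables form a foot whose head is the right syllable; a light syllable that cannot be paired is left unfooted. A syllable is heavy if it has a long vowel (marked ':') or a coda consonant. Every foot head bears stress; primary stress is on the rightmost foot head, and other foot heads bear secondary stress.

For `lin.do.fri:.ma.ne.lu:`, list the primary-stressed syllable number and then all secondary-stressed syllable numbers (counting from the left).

Weights: 1 lin H, 2 do L, 3 fri: H, 4 ma L, 5 ne L, 6 lu: H.
Parse left to right (heavy = foot alone; LL = one foot; stranded L unfooted): (ˈlin) do (ˈfri:) (ma.ˈne) (ˈlu:).
Foot heads: 1, 3, 5, 6.
Primary stress on the rightmost head = syllable 6.
Secondary stress on 1, 3, 5: ˌlin.do.ˌfri:.ma.ˌne.ˈlu:.

primary 6, secondary 1, 3, 5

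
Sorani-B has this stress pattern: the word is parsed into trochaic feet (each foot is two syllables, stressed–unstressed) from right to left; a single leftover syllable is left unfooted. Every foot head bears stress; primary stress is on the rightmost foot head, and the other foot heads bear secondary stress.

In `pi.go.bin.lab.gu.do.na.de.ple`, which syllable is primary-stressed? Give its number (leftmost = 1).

8

Parse right to left into trochaic (ˈσσ) feet: pi (ˈgo.bin) (ˈlab.gu) (ˈdo.na) (ˈde.ple). Syllable 1 is left unfooted.
Foot heads (stressed positions): 2, 4, 6, 8.
End Rule Rightmost: primary stress on the rightmost head = syllable 8.
Primary stress: syllable 8 → pi.go.bin.lab.gu.do.na.ˈde.ple.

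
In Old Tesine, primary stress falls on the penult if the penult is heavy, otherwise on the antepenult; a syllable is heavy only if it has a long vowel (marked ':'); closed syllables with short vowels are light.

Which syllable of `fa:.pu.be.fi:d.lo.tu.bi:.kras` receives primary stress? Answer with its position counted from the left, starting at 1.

7

Weights: 6 tu L, 7 bi: H, 8 kras L.
The penult (syllable 7, bi:) is heavy, so it takes stress.
Primary stress: syllable 7 → fa:.pu.be.fi:d.lo.tu.ˈbi:.kras.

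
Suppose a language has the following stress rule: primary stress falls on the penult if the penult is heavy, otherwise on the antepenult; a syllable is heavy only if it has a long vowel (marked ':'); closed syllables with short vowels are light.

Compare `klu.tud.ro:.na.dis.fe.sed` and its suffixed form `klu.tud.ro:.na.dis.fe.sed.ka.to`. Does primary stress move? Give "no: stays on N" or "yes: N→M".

Base `klu.tud.ro:.na.dis.fe.sed` (7 syllables):
  Weights: 5 dis L, 6 fe L, 7 sed L.
  The penult (syllable 6, fe) is light, so stress falls on the antepenult (syllable 5, dis).
  → primary stress on syllable 5.
Suffixed `klu.tud.ro:.na.dis.fe.sed.ka.to` (9 syllables):
  Weights: 7 sed L, 8 ka L, 9 to L.
  The penult (syllable 8, ka) is light, so stress falls on the antepenult (syllable 7, sed).
  → primary stress on syllable 7.

yes: 5→7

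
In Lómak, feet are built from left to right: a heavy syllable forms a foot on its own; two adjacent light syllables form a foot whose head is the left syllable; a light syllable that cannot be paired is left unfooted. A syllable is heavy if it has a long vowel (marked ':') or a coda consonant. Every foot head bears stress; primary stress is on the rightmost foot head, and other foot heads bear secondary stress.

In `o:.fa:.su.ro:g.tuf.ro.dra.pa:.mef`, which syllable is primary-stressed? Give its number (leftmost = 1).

9

Weights: 1 o: H, 2 fa: H, 3 su L, 4 ro:g H, 5 tuf H, 6 ro L, 7 dra L, 8 pa: H, 9 mef H.
Parse left to right (heavy = foot alone; LL = one foot; stranded L unfooted): (ˈo:) (ˈfa:) su (ˈro:g) (ˈtuf) (ˈro.dra) (ˈpa:) (ˈmef).
Foot heads: 1, 2, 4, 5, 6, 8, 9.
Primary stress on the rightmost head = syllable 9.
Primary stress: syllable 9 → o:.fa:.su.ro:g.tuf.ro.dra.pa:.ˈmef.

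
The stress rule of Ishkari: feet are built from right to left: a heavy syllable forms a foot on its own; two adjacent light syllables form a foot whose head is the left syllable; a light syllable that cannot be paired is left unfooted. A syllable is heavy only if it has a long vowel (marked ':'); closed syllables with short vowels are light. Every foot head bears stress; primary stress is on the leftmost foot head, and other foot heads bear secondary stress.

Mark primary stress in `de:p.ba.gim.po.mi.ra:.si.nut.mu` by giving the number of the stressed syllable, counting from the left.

1

Weights: 1 de:p H, 2 ba L, 3 gim L, 4 po L, 5 mi L, 6 ra: H, 7 si L, 8 nut L, 9 mu L.
Parse right to left (heavy = foot alone; LL = one foot; stranded L unfooted): (ˈde:p) (ˈba.gim) (ˈpo.mi) (ˈra:) si (ˈnut.mu).
Foot heads: 1, 2, 4, 6, 8.
Primary stress on the leftmost head = syllable 1.
Primary stress: syllable 1 → ˈde:p.ba.gim.po.mi.ra:.si.nut.mu.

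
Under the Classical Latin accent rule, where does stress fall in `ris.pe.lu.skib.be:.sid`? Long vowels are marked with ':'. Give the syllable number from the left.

5

Classical Latin: stress the penult if heavy (long vowel or closed), else the antepenult.
Weights: 4 skib H, 5 be: H, 6 sid H.
The penult (syllable 5, be:) is heavy, so it takes stress.
Stress on syllable 5: ris.pe.lu.skib.ˈbe:.sid.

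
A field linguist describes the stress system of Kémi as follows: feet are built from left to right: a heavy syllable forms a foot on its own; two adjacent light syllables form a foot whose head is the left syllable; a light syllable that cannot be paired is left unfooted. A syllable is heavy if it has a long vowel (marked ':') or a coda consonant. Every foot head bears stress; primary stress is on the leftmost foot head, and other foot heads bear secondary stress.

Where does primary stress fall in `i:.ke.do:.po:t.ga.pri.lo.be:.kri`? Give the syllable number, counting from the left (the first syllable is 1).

1

Weights: 1 i: H, 2 ke L, 3 do: H, 4 po:t H, 5 ga L, 6 pri L, 7 lo L, 8 be: H, 9 kri L.
Parse left to right (heavy = foot alone; LL = one foot; stranded L unfooted): (ˈi:) ke (ˈdo:) (ˈpo:t) (ˈga.pri) lo (ˈbe:) kri.
Foot heads: 1, 3, 4, 5, 8.
Primary stress on the leftmost head = syllable 1.
Primary stress: syllable 1 → ˈi:.ke.do:.po:t.ga.pri.lo.be:.kri.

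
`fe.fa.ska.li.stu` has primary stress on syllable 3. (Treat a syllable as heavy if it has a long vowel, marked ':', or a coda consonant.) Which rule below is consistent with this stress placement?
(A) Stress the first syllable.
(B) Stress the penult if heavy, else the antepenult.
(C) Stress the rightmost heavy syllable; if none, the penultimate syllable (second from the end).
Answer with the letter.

Rule A → syllable 1 (observed: 3).
Rule B → syllable 3 ✓.
Rule C → syllable 4 (observed: 3).

B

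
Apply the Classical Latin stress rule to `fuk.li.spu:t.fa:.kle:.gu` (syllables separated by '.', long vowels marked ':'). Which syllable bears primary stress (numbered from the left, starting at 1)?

5

Classical Latin: stress the penult if heavy (long vowel or closed), else the antepenult.
Weights: 4 fa: H, 5 kle: H, 6 gu L.
The penult (syllable 5, kle:) is heavy, so it takes stress.
Stress on syllable 5: fuk.li.spu:t.fa:.ˈkle:.gu.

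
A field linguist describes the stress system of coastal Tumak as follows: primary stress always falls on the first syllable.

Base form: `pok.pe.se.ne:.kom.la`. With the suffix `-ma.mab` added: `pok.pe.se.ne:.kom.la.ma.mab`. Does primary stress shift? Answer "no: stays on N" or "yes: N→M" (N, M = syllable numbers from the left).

Base `pok.pe.se.ne:.kom.la` (6 syllables):
  The word has 6 syllables; the first syllable is syllable 1 (pok).
  → primary stress on syllable 1.
Suffixed `pok.pe.se.ne:.kom.la.ma.mab` (8 syllables):
  The word has 8 syllables; the first syllable is syllable 1 (pok).
  → primary stress on syllable 1.

no: stays on 1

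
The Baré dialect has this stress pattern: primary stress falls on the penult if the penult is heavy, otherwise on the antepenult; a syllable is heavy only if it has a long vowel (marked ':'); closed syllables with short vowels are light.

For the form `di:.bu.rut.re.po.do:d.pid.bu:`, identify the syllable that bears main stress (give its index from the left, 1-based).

Weights: 6 do:d H, 7 pid L, 8 bu: H.
The penult (syllable 7, pid) is light, so stress falls on the antepenult (syllable 6, do:d).
Primary stress: syllable 6 → di:.bu.rut.re.po.ˈdo:d.pid.bu:.

6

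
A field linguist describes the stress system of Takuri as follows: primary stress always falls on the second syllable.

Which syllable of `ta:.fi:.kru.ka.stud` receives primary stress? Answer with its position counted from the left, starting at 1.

2

The word has 5 syllables; the second syllable is syllable 2 (fi:).
Primary stress: syllable 2 → ta:.ˈfi:.kru.ka.stud.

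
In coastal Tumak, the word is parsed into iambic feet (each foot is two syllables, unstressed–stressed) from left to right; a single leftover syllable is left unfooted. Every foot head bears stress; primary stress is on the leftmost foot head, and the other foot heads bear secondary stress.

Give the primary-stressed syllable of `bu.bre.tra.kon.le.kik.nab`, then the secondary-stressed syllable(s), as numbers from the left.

Parse left to right into iambic (σˈσ) feet: (bu.ˈbre) (tra.ˈkon) (le.ˈkik) nab. Syllable 7 is left unfooted.
Foot heads (stressed positions): 2, 4, 6.
End Rule Leftmost: primary stress on the leftmost head = syllable 2.
Secondary stress on 4, 6: bu.ˈbre.tra.ˌkon.le.ˌkik.nab.

primary 2, secondary 4, 6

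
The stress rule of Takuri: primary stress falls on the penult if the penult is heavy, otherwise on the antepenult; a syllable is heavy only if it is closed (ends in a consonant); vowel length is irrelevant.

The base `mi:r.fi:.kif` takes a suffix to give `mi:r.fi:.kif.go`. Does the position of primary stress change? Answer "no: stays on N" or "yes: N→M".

Base `mi:r.fi:.kif` (3 syllables):
  Weights: 1 mi:r H, 2 fi: L, 3 kif H.
  The penult (syllable 2, fi:) is light, so stress falls on the antepenult (syllable 1, mi:r).
  → primary stress on syllable 1.
Suffixed `mi:r.fi:.kif.go` (4 syllables):
  Weights: 2 fi: L, 3 kif H, 4 go L.
  The penult (syllable 3, kif) is heavy, so it takes stress.
  → primary stress on syllable 3.

yes: 1→3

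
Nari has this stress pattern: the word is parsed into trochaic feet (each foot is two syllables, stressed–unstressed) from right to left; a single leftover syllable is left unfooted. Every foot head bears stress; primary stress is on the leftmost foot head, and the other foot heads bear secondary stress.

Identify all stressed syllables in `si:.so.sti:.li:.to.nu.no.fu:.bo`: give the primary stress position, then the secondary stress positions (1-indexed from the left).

primary 2, secondary 4, 6, 8

Parse right to left into trochaic (ˈσσ) feet: si: (ˈso.sti:) (ˈli:.to) (ˈnu.no) (ˈfu:.bo). Syllable 1 is left unfooted.
Foot heads (stressed positions): 2, 4, 6, 8.
End Rule Leftmost: primary stress on the leftmost head = syllable 2.
Secondary stress on 4, 6, 8: si:.ˈso.sti:.ˌli:.to.ˌnu.no.ˌfu:.bo.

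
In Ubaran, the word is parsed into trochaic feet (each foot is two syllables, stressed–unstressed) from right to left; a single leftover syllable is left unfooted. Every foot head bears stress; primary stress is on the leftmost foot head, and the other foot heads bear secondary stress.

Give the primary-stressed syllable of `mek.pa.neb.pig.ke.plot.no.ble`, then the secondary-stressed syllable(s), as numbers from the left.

Parse right to left into trochaic (ˈσσ) feet: (ˈmek.pa) (ˈneb.pig) (ˈke.plot) (ˈno.ble).
Foot heads (stressed positions): 1, 3, 5, 7.
End Rule Leftmost: primary stress on the leftmost head = syllable 1.
Secondary stress on 3, 5, 7: ˈmek.pa.ˌneb.pig.ˌke.plot.ˌno.ble.

primary 1, secondary 3, 5, 7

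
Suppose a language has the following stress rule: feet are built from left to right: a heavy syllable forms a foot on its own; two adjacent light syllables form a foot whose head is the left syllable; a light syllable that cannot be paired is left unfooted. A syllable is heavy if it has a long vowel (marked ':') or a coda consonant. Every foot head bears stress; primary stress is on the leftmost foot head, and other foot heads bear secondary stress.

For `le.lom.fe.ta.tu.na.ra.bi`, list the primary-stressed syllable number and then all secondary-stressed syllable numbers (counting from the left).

primary 2, secondary 3, 5, 7

Weights: 1 le L, 2 lom H, 3 fe L, 4 ta L, 5 tu L, 6 na L, 7 ra L, 8 bi L.
Parse left to right (heavy = foot alone; LL = one foot; stranded L unfooted): le (ˈlom) (ˈfe.ta) (ˈtu.na) (ˈra.bi).
Foot heads: 2, 3, 5, 7.
Primary stress on the leftmost head = syllable 2.
Secondary stress on 3, 5, 7: le.ˈlom.ˌfe.ta.ˌtu.na.ˌra.bi.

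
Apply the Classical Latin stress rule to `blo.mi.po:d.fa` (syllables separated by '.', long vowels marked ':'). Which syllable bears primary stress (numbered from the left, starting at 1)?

Classical Latin: stress the penult if heavy (long vowel or closed), else the antepenult.
Weights: 2 mi L, 3 po:d H, 4 fa L.
The penult (syllable 3, po:d) is heavy, so it takes stress.
Stress on syllable 3: blo.mi.ˈpo:d.fa.

3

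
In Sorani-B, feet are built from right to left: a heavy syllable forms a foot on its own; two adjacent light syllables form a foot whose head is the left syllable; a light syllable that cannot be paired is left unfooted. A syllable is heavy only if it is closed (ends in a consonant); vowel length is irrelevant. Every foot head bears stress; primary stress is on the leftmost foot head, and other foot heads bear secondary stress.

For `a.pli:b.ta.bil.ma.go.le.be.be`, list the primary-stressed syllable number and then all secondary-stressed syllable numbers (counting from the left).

primary 2, secondary 4, 6, 8

Weights: 1 a L, 2 pli:b H, 3 ta L, 4 bil H, 5 ma L, 6 go L, 7 le L, 8 be L, 9 be L.
Parse right to left (heavy = foot alone; LL = one foot; stranded L unfooted): a (ˈpli:b) ta (ˈbil) ma (ˈgo.le) (ˈbe.be).
Foot heads: 2, 4, 6, 8.
Primary stress on the leftmost head = syllable 2.
Secondary stress on 4, 6, 8: a.ˈpli:b.ta.ˌbil.ma.ˌgo.le.ˌbe.be.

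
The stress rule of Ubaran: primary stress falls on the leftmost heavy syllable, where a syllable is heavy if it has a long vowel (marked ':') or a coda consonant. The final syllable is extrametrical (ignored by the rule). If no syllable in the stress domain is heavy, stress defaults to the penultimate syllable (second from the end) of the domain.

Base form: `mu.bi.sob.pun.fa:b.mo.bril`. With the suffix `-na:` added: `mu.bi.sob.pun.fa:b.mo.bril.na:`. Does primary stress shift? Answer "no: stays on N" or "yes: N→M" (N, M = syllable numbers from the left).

Base `mu.bi.sob.pun.fa:b.mo.bril` (7 syllables):
  The final syllable (7, bril) is extrametrical; the stress domain is syllables 1–6.
  Weights: 1 mu L, 2 bi L, 3 sob H, 4 pun H, 5 fa:b H, 6 mo L.
  Heavy syllables in the domain: 3, 4, 5. The leftmost is syllable 3 (sob).
  → primary stress on syllable 3.
Suffixed `mu.bi.sob.pun.fa:b.mo.bril.na:` (8 syllables):
  The final syllable (8, na:) is extrametrical; the stress domain is syllables 1–7.
  Weights: 1 mu L, 2 bi L, 3 sob H, 4 pun H, 5 fa:b H, 6 mo L, 7 bril H.
  Heavy syllables in the domain: 3, 4, 5, 7. The leftmost is syllable 3 (sob).
  → primary stress on syllable 3.

no: stays on 3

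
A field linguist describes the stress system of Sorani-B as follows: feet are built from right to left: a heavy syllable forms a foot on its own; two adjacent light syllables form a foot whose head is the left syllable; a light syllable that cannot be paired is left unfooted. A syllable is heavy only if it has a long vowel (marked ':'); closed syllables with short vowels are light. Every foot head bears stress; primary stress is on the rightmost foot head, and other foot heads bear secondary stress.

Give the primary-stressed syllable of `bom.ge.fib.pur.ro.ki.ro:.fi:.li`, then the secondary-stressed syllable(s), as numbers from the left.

Weights: 1 bom L, 2 ge L, 3 fib L, 4 pur L, 5 ro L, 6 ki L, 7 ro: H, 8 fi: H, 9 li L.
Parse right to left (heavy = foot alone; LL = one foot; stranded L unfooted): (ˈbom.ge) (ˈfib.pur) (ˈro.ki) (ˈro:) (ˈfi:) li.
Foot heads: 1, 3, 5, 7, 8.
Primary stress on the rightmost head = syllable 8.
Secondary stress on 1, 3, 5, 7: ˌbom.ge.ˌfib.pur.ˌro.ki.ˌro:.ˈfi:.li.

primary 8, secondary 1, 3, 5, 7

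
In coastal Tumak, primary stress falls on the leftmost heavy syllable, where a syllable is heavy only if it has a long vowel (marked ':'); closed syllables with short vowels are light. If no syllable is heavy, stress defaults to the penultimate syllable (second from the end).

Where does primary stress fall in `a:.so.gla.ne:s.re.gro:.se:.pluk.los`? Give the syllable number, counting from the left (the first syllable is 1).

1

Weights: 1 a: H, 2 so L, 3 gla L, 4 ne:s H, 5 re L, 6 gro: H, 7 se: H, 8 pluk L, 9 los L.
Heavy syllables in the domain: 1, 4, 6, 7. The leftmost is syllable 1 (a:).
Primary stress: syllable 1 → ˈa:.so.gla.ne:s.re.gro:.se:.pluk.los.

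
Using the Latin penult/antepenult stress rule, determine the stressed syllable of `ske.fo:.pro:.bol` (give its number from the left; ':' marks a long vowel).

3

Classical Latin: stress the penult if heavy (long vowel or closed), else the antepenult.
Weights: 2 fo: H, 3 pro: H, 4 bol H.
The penult (syllable 3, pro:) is heavy, so it takes stress.
Stress on syllable 3: ske.fo:.ˈpro:.bol.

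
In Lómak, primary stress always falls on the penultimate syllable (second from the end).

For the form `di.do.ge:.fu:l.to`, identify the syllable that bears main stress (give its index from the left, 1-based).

The word has 5 syllables; the penultimate syllable (second from the end) is syllable 4 (fu:l).
Primary stress: syllable 4 → di.do.ge:.ˈfu:l.to.

4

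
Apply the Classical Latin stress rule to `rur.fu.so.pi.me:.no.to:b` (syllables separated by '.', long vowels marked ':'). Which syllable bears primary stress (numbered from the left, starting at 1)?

Classical Latin: stress the penult if heavy (long vowel or closed), else the antepenult.
Weights: 5 me: H, 6 no L, 7 to:b H.
The penult (syllable 6, no) is light, so stress falls on the antepenult (syllable 5, me:).
Stress on syllable 5: rur.fu.so.pi.ˈme:.no.to:b.

5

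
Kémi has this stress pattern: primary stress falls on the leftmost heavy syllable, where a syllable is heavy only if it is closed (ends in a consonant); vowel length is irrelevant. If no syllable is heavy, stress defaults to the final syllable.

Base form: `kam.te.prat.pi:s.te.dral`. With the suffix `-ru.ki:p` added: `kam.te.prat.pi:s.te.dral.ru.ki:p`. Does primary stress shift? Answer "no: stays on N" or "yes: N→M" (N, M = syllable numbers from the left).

Base `kam.te.prat.pi:s.te.dral` (6 syllables):
  Weights: 1 kam H, 2 te L, 3 prat H, 4 pi:s H, 5 te L, 6 dral H.
  Heavy syllables in the domain: 1, 3, 4, 6. The leftmost is syllable 1 (kam).
  → primary stress on syllable 1.
Suffixed `kam.te.prat.pi:s.te.dral.ru.ki:p` (8 syllables):
  Weights: 1 kam H, 2 te L, 3 prat H, 4 pi:s H, 5 te L, 6 dral H, 7 ru L, 8 ki:p H.
  Heavy syllables in the domain: 1, 3, 4, 6, 8. The leftmost is syllable 1 (kam).
  → primary stress on syllable 1.

no: stays on 1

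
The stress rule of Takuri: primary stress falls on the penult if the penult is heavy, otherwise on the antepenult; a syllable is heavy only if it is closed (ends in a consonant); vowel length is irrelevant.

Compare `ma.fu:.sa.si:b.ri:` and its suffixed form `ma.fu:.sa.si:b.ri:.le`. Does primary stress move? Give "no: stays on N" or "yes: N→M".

no: stays on 4

Base `ma.fu:.sa.si:b.ri:` (5 syllables):
  Weights: 3 sa L, 4 si:b H, 5 ri: L.
  The penult (syllable 4, si:b) is heavy, so it takes stress.
  → primary stress on syllable 4.
Suffixed `ma.fu:.sa.si:b.ri:.le` (6 syllables):
  Weights: 4 si:b H, 5 ri: L, 6 le L.
  The penult (syllable 5, ri:) is light, so stress falls on the antepenult (syllable 4, si:b).
  → primary stress on syllable 4.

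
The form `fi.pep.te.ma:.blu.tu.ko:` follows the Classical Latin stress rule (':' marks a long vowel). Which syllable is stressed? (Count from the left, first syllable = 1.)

5

Classical Latin: stress the penult if heavy (long vowel or closed), else the antepenult.
Weights: 5 blu L, 6 tu L, 7 ko: H.
The penult (syllable 6, tu) is light, so stress falls on the antepenult (syllable 5, blu).
Stress on syllable 5: fi.pep.te.ma:.ˈblu.tu.ko:.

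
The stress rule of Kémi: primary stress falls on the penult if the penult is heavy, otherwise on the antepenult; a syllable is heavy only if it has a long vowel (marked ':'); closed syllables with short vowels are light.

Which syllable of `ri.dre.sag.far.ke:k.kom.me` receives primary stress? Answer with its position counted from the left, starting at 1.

5

Weights: 5 ke:k H, 6 kom L, 7 me L.
The penult (syllable 6, kom) is light, so stress falls on the antepenult (syllable 5, ke:k).
Primary stress: syllable 5 → ri.dre.sag.far.ˈke:k.kom.me.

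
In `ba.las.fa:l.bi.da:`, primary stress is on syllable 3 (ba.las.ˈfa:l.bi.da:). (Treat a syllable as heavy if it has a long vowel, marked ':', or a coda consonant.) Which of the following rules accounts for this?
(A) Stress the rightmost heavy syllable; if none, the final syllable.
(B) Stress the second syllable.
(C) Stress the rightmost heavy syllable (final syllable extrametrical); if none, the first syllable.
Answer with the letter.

C

Rule A → syllable 5 (observed: 3).
Rule B → syllable 2 (observed: 3).
Rule C → syllable 3 ✓.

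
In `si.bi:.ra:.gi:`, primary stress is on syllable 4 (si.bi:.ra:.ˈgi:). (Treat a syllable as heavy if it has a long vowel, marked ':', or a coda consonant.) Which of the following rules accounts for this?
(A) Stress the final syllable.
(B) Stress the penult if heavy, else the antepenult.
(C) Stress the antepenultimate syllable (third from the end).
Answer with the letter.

A

Rule A → syllable 4 ✓.
Rule B → syllable 3 (observed: 4).
Rule C → syllable 2 (observed: 4).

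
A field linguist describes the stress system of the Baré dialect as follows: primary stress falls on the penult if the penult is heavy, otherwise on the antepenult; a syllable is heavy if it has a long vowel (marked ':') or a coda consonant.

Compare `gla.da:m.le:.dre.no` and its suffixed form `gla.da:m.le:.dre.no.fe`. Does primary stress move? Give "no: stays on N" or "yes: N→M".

yes: 3→4

Base `gla.da:m.le:.dre.no` (5 syllables):
  Weights: 3 le: H, 4 dre L, 5 no L.
  The penult (syllable 4, dre) is light, so stress falls on the antepenult (syllable 3, le:).
  → primary stress on syllable 3.
Suffixed `gla.da:m.le:.dre.no.fe` (6 syllables):
  Weights: 4 dre L, 5 no L, 6 fe L.
  The penult (syllable 5, no) is light, so stress falls on the antepenult (syllable 4, dre).
  → primary stress on syllable 4.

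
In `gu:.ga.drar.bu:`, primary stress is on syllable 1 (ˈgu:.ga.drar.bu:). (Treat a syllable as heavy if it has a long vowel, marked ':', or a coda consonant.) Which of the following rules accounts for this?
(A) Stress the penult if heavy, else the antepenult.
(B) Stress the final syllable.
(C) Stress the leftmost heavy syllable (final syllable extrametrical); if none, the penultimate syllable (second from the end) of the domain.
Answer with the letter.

Rule A → syllable 3 (observed: 1).
Rule B → syllable 4 (observed: 1).
Rule C → syllable 1 ✓.

C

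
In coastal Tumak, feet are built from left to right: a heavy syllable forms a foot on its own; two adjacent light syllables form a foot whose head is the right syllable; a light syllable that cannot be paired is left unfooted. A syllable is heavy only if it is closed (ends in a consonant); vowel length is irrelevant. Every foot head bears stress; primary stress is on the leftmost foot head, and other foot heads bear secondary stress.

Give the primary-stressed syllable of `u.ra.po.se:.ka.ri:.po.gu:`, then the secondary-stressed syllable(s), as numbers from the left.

Weights: 1 u L, 2 ra L, 3 po L, 4 se: L, 5 ka L, 6 ri: L, 7 po L, 8 gu: L.
Parse left to right (heavy = foot alone; LL = one foot; stranded L unfooted): (u.ˈra) (po.ˈse:) (ka.ˈri:) (po.ˈgu:).
Foot heads: 2, 4, 6, 8.
Primary stress on the leftmost head = syllable 2.
Secondary stress on 4, 6, 8: u.ˈra.po.ˌse:.ka.ˌri:.po.ˌgu:.

primary 2, secondary 4, 6, 8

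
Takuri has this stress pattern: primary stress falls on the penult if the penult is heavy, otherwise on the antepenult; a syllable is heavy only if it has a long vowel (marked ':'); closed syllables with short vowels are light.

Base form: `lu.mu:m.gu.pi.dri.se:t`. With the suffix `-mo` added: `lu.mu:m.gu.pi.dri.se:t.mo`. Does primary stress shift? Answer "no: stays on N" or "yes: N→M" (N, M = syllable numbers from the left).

yes: 4→6

Base `lu.mu:m.gu.pi.dri.se:t` (6 syllables):
  Weights: 4 pi L, 5 dri L, 6 se:t H.
  The penult (syllable 5, dri) is light, so stress falls on the antepenult (syllable 4, pi).
  → primary stress on syllable 4.
Suffixed `lu.mu:m.gu.pi.dri.se:t.mo` (7 syllables):
  Weights: 5 dri L, 6 se:t H, 7 mo L.
  The penult (syllable 6, se:t) is heavy, so it takes stress.
  → primary stress on syllable 6.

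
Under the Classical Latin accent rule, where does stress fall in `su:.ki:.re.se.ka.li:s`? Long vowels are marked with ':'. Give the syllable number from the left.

4

Classical Latin: stress the penult if heavy (long vowel or closed), else the antepenult.
Weights: 4 se L, 5 ka L, 6 li:s H.
The penult (syllable 5, ka) is light, so stress falls on the antepenult (syllable 4, se).
Stress on syllable 4: su:.ki:.re.ˈse.ka.li:s.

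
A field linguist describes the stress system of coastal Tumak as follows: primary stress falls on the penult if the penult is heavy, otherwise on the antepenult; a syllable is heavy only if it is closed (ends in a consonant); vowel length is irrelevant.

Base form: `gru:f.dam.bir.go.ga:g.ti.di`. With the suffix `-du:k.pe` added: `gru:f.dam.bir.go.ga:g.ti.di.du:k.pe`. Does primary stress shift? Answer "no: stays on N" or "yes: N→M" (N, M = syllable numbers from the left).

Base `gru:f.dam.bir.go.ga:g.ti.di` (7 syllables):
  Weights: 5 ga:g H, 6 ti L, 7 di L.
  The penult (syllable 6, ti) is light, so stress falls on the antepenult (syllable 5, ga:g).
  → primary stress on syllable 5.
Suffixed `gru:f.dam.bir.go.ga:g.ti.di.du:k.pe` (9 syllables):
  Weights: 7 di L, 8 du:k H, 9 pe L.
  The penult (syllable 8, du:k) is heavy, so it takes stress.
  → primary stress on syllable 8.

yes: 5→8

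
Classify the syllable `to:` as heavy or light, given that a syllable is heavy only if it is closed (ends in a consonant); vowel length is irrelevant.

light

`to:`: long vowel, open (no coda). Open (no coda) → light.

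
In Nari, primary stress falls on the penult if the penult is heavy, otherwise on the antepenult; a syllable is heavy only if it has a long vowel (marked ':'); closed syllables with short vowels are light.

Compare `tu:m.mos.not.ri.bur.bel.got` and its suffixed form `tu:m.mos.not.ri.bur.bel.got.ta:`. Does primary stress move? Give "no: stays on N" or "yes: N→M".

Base `tu:m.mos.not.ri.bur.bel.got` (7 syllables):
  Weights: 5 bur L, 6 bel L, 7 got L.
  The penult (syllable 6, bel) is light, so stress falls on the antepenult (syllable 5, bur).
  → primary stress on syllable 5.
Suffixed `tu:m.mos.not.ri.bur.bel.got.ta:` (8 syllables):
  Weights: 6 bel L, 7 got L, 8 ta: H.
  The penult (syllable 7, got) is light, so stress falls on the antepenult (syllable 6, bel).
  → primary stress on syllable 6.

yes: 5→6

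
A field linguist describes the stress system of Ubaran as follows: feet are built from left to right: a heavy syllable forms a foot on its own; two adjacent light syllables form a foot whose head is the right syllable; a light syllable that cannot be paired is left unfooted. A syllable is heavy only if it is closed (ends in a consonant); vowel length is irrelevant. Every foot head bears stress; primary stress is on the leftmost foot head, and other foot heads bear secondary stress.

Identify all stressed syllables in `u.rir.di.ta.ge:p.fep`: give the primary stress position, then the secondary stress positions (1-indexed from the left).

Weights: 1 u L, 2 rir H, 3 di L, 4 ta L, 5 ge:p H, 6 fep H.
Parse left to right (heavy = foot alone; LL = one foot; stranded L unfooted): u (ˈrir) (di.ˈta) (ˈge:p) (ˈfep).
Foot heads: 2, 4, 5, 6.
Primary stress on the leftmost head = syllable 2.
Secondary stress on 4, 5, 6: u.ˈrir.di.ˌta.ˌge:p.ˌfep.

primary 2, secondary 4, 5, 6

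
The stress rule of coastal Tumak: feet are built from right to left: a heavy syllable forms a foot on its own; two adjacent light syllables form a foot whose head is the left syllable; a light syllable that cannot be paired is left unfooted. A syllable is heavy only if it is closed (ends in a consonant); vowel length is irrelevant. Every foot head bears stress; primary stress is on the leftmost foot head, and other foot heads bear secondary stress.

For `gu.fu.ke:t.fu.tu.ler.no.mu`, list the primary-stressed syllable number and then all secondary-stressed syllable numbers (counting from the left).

primary 1, secondary 3, 4, 6, 7

Weights: 1 gu L, 2 fu L, 3 ke:t H, 4 fu L, 5 tu L, 6 ler H, 7 no L, 8 mu L.
Parse right to left (heavy = foot alone; LL = one foot; stranded L unfooted): (ˈgu.fu) (ˈke:t) (ˈfu.tu) (ˈler) (ˈno.mu).
Foot heads: 1, 3, 4, 6, 7.
Primary stress on the leftmost head = syllable 1.
Secondary stress on 3, 4, 6, 7: ˈgu.fu.ˌke:t.ˌfu.tu.ˌler.ˌno.mu.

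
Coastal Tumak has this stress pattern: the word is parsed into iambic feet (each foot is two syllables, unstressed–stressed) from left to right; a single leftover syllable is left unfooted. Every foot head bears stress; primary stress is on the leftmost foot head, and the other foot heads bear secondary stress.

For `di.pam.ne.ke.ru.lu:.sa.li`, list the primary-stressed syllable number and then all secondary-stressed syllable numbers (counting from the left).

primary 2, secondary 4, 6, 8

Parse left to right into iambic (σˈσ) feet: (di.ˈpam) (ne.ˈke) (ru.ˈlu:) (sa.ˈli).
Foot heads (stressed positions): 2, 4, 6, 8.
End Rule Leftmost: primary stress on the leftmost head = syllable 2.
Secondary stress on 4, 6, 8: di.ˈpam.ne.ˌke.ru.ˌlu:.sa.ˌli.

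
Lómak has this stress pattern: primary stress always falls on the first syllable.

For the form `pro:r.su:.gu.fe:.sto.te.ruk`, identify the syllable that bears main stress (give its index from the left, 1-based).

1

The word has 7 syllables; the first syllable is syllable 1 (pro:r).
Primary stress: syllable 1 → ˈpro:r.su:.gu.fe:.sto.te.ruk.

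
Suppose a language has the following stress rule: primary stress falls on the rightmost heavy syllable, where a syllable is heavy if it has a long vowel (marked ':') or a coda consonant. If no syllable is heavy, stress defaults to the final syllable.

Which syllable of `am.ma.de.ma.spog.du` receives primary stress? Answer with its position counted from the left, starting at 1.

5

Weights: 1 am H, 2 ma L, 3 de L, 4 ma L, 5 spog H, 6 du L.
Heavy syllables in the domain: 1, 5. The rightmost is syllable 5 (spog).
Primary stress: syllable 5 → am.ma.de.ma.ˈspog.du.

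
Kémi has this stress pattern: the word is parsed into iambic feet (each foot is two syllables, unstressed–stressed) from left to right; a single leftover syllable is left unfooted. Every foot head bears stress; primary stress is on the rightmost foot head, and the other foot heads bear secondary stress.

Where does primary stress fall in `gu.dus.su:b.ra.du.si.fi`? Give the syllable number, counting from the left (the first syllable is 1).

6

Parse left to right into iambic (σˈσ) feet: (gu.ˈdus) (su:b.ˈra) (du.ˈsi) fi. Syllable 7 is left unfooted.
Foot heads (stressed positions): 2, 4, 6.
End Rule Rightmost: primary stress on the rightmost head = syllable 6.
Primary stress: syllable 6 → gu.dus.su:b.ra.du.ˈsi.fi.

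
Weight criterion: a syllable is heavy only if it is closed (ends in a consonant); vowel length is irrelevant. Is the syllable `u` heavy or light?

light

`u`: short vowel, open (no coda). Open (no coda) → light.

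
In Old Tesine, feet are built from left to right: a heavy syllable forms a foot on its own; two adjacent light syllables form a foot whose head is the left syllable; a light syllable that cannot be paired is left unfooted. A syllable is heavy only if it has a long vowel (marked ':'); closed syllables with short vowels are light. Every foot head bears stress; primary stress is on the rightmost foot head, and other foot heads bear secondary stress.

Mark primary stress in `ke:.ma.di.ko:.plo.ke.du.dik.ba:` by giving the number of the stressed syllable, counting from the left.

Weights: 1 ke: H, 2 ma L, 3 di L, 4 ko: H, 5 plo L, 6 ke L, 7 du L, 8 dik L, 9 ba: H.
Parse left to right (heavy = foot alone; LL = one foot; stranded L unfooted): (ˈke:) (ˈma.di) (ˈko:) (ˈplo.ke) (ˈdu.dik) (ˈba:).
Foot heads: 1, 2, 4, 5, 7, 9.
Primary stress on the rightmost head = syllable 9.
Primary stress: syllable 9 → ke:.ma.di.ko:.plo.ke.du.dik.ˈba:.

9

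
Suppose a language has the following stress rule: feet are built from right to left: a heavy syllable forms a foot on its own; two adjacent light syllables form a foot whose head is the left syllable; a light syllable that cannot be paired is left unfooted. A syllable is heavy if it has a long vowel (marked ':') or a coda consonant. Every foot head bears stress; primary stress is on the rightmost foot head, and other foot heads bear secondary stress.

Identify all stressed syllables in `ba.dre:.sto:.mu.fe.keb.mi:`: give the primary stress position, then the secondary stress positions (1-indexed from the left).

Weights: 1 ba L, 2 dre: H, 3 sto: H, 4 mu L, 5 fe L, 6 keb H, 7 mi: H.
Parse right to left (heavy = foot alone; LL = one foot; stranded L unfooted): ba (ˈdre:) (ˈsto:) (ˈmu.fe) (ˈkeb) (ˈmi:).
Foot heads: 2, 3, 4, 6, 7.
Primary stress on the rightmost head = syllable 7.
Secondary stress on 2, 3, 4, 6: ba.ˌdre:.ˌsto:.ˌmu.fe.ˌkeb.ˈmi:.

primary 7, secondary 2, 3, 4, 6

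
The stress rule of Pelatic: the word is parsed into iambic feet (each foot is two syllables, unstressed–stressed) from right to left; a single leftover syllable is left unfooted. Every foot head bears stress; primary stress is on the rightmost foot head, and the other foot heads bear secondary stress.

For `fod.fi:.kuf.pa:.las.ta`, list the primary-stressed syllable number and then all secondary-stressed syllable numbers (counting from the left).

primary 6, secondary 2, 4

Parse right to left into iambic (σˈσ) feet: (fod.ˈfi:) (kuf.ˈpa:) (las.ˈta).
Foot heads (stressed positions): 2, 4, 6.
End Rule Rightmost: primary stress on the rightmost head = syllable 6.
Secondary stress on 2, 4: fod.ˌfi:.kuf.ˌpa:.las.ˈta.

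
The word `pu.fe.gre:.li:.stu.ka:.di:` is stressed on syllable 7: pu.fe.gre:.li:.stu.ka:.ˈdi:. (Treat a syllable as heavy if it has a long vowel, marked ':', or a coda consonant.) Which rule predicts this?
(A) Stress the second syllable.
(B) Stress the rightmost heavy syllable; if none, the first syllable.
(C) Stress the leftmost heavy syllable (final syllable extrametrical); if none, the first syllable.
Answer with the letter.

Rule A → syllable 2 (observed: 7).
Rule B → syllable 7 ✓.
Rule C → syllable 3 (observed: 7).

B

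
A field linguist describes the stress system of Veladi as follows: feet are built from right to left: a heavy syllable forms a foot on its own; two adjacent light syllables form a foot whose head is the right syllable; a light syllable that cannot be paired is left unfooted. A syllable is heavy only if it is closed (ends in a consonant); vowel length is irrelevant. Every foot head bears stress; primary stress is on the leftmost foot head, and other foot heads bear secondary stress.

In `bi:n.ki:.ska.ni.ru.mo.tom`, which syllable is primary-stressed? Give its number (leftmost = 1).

1

Weights: 1 bi:n H, 2 ki: L, 3 ska L, 4 ni L, 5 ru L, 6 mo L, 7 tom H.
Parse right to left (heavy = foot alone; LL = one foot; stranded L unfooted): (ˈbi:n) ki: (ska.ˈni) (ru.ˈmo) (ˈtom).
Foot heads: 1, 4, 6, 7.
Primary stress on the leftmost head = syllable 1.
Primary stress: syllable 1 → ˈbi:n.ki:.ska.ni.ru.mo.tom.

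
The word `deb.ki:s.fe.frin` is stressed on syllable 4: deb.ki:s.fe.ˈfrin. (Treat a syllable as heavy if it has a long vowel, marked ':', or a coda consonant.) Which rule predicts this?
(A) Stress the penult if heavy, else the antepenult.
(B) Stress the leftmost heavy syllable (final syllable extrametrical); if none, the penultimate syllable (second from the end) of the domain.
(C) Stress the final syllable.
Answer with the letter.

Rule A → syllable 2 (observed: 4).
Rule B → syllable 1 (observed: 4).
Rule C → syllable 4 ✓.

C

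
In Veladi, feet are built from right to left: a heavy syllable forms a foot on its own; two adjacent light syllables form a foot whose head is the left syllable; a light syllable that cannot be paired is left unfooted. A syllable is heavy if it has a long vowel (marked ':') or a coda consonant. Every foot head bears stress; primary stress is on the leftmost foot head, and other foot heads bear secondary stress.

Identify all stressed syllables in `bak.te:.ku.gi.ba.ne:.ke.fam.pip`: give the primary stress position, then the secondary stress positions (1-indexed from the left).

primary 1, secondary 2, 4, 6, 8, 9

Weights: 1 bak H, 2 te: H, 3 ku L, 4 gi L, 5 ba L, 6 ne: H, 7 ke L, 8 fam H, 9 pip H.
Parse right to left (heavy = foot alone; LL = one foot; stranded L unfooted): (ˈbak) (ˈte:) ku (ˈgi.ba) (ˈne:) ke (ˈfam) (ˈpip).
Foot heads: 1, 2, 4, 6, 8, 9.
Primary stress on the leftmost head = syllable 1.
Secondary stress on 2, 4, 6, 8, 9: ˈbak.ˌte:.ku.ˌgi.ba.ˌne:.ke.ˌfam.ˌpip.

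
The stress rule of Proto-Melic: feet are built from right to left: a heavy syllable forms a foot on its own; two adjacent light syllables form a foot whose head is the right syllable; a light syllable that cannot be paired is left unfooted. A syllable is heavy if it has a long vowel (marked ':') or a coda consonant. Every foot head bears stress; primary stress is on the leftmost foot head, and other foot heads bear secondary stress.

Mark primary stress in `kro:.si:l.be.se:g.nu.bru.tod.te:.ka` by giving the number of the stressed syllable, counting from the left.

Weights: 1 kro: H, 2 si:l H, 3 be L, 4 se:g H, 5 nu L, 6 bru L, 7 tod H, 8 te: H, 9 ka L.
Parse right to left (heavy = foot alone; LL = one foot; stranded L unfooted): (ˈkro:) (ˈsi:l) be (ˈse:g) (nu.ˈbru) (ˈtod) (ˈte:) ka.
Foot heads: 1, 2, 4, 6, 7, 8.
Primary stress on the leftmost head = syllable 1.
Primary stress: syllable 1 → ˈkro:.si:l.be.se:g.nu.bru.tod.te:.ka.

1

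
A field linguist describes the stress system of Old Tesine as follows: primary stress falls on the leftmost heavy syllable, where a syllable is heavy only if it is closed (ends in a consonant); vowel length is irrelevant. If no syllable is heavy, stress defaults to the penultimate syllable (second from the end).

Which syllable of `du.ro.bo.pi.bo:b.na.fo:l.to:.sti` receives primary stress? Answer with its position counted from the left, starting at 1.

Weights: 1 du L, 2 ro L, 3 bo L, 4 pi L, 5 bo:b H, 6 na L, 7 fo:l H, 8 to: L, 9 sti L.
Heavy syllables in the domain: 5, 7. The leftmost is syllable 5 (bo:b).
Primary stress: syllable 5 → du.ro.bo.pi.ˈbo:b.na.fo:l.to:.sti.

5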